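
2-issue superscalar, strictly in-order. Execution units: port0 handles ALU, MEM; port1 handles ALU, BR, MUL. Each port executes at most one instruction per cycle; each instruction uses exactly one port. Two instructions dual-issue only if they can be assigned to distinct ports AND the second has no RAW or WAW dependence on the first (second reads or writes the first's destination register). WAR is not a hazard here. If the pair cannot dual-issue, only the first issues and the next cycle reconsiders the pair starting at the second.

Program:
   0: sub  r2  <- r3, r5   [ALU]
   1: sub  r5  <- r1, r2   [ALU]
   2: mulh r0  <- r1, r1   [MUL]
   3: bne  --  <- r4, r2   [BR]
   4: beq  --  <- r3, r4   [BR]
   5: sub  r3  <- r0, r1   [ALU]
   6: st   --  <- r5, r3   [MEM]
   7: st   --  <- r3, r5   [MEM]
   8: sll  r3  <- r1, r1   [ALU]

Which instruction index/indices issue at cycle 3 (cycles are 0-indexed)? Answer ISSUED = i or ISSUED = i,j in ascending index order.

ISSUED = 4,5

#0 head=0: sub.ALU i0 RAW r2
#1 head=1: sub.ALU mulh.MUL i1,i2 2-wide
#2 head=3: bne.BR i3 no-port BR/BR
#3 head=4: beq.BR sub.ALU i4,i5 2-wide
#4 head=6: st.MEM i6 no-port MEM/MEM
#5 head=7: st.MEM sll.ALU i7,i8 2-wide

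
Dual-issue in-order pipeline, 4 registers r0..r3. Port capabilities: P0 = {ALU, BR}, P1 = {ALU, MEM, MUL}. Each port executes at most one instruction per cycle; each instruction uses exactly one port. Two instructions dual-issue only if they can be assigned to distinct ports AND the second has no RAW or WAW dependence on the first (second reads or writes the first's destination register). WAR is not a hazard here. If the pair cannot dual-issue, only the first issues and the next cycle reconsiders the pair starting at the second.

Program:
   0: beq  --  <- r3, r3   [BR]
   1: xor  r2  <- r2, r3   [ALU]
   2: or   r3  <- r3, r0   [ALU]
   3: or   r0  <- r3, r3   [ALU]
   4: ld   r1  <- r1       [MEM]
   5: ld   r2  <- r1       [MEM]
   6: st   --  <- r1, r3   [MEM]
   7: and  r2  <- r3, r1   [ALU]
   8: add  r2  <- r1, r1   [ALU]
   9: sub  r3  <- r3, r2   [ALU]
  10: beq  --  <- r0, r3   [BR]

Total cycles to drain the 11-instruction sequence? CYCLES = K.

0. beq.BR;xor.ALU @i0,i1  | 2-wide
1. or.ALU @i2  | RAW r3
2. or.ALU;ld.MEM @i3,i4  | 2-wide
3. ld.MEM @i5  | no-port MEM/MEM
4. st.MEM;and.ALU @i6,i7  | 2-wide
5. add.ALU @i8  | RAW r2
6. sub.ALU @i9  | RAW r3
7. beq.BR @i10  | tail

CYCLES = 8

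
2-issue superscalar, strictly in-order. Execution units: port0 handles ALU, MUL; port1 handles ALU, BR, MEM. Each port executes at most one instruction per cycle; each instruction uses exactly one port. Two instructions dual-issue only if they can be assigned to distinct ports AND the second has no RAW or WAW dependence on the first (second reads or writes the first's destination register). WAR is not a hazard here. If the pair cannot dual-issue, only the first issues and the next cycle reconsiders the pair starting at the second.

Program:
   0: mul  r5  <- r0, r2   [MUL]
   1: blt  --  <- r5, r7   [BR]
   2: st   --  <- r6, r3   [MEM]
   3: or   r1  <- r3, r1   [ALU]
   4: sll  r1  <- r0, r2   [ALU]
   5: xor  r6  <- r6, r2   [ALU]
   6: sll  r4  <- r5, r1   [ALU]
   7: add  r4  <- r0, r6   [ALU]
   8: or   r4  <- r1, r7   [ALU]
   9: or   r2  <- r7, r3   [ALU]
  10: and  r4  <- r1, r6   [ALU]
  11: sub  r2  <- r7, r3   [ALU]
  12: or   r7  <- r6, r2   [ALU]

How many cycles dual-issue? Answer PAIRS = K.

PAIRS = 4

t=0 i0:mul.MUL ; RAW r5
t=1 i1:blt.BR ; no-port BR/MEM
t=2 i2+i3:st.MEM+or.ALU ; pair
t=3 i4+i5:sll.ALU+xor.ALU ; pair
t=4 i6:sll.ALU ; WAW r4
t=5 i7:add.ALU ; WAW r4
t=6 i8+i9:or.ALU+or.ALU ; pair
t=7 i10+i11:and.ALU+sub.ALU ; pair
t=8 i12:or.ALU ; tail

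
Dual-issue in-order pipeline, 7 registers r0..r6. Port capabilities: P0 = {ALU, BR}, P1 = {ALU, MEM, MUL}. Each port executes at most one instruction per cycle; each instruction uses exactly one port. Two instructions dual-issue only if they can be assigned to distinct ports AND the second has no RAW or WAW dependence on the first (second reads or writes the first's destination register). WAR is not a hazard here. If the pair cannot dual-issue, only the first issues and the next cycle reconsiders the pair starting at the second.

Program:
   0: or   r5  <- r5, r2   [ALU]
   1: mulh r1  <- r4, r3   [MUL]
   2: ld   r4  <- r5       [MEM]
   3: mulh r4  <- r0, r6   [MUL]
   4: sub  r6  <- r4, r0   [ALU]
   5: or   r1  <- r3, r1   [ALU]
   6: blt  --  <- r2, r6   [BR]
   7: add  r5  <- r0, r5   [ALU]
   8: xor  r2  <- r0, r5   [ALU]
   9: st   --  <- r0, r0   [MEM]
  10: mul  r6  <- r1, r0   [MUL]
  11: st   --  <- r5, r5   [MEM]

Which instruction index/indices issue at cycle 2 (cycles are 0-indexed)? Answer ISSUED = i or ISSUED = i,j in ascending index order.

t=0 i0/i1:or/mulh ; dual
t=1 i2:ld ; no-port MEM/MUL
t=2 i3:mulh ; RAW r4
t=3 i4/i5:sub/or ; dual
t=4 i6/i7:blt/add ; dual
t=5 i8/i9:xor/st ; dual
t=6 i10:mul ; no-port MUL/MEM
t=7 i11:st ; tail

ISSUED = 3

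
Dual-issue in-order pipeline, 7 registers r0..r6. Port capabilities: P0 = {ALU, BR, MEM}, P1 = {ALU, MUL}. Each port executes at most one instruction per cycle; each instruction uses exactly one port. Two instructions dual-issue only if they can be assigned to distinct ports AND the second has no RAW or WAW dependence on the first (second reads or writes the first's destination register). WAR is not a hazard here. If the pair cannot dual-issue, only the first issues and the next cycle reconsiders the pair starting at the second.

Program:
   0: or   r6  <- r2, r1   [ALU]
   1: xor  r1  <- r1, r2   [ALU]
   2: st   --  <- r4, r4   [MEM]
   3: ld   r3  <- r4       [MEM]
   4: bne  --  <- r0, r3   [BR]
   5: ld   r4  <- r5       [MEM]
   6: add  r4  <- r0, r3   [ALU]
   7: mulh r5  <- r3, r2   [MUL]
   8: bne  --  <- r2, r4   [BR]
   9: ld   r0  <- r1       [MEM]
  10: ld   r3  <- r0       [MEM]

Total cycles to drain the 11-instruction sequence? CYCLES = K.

CYCLES = 9

#0 head=0: or.ALU xor.ALU i0+i1 2-wide
#1 head=2: st.MEM i2 no-port MEM/MEM
#2 head=3: ld.MEM i3 no-port MEM/BR
#3 head=4: bne.BR i4 no-port BR/MEM
#4 head=5: ld.MEM i5 WAW r4
#5 head=6: add.ALU mulh.MUL i6+i7 2-wide
#6 head=8: bne.BR i8 no-port BR/MEM
#7 head=9: ld.MEM i9 no-port MEM/MEM
#8 head=10: ld.MEM i10 tail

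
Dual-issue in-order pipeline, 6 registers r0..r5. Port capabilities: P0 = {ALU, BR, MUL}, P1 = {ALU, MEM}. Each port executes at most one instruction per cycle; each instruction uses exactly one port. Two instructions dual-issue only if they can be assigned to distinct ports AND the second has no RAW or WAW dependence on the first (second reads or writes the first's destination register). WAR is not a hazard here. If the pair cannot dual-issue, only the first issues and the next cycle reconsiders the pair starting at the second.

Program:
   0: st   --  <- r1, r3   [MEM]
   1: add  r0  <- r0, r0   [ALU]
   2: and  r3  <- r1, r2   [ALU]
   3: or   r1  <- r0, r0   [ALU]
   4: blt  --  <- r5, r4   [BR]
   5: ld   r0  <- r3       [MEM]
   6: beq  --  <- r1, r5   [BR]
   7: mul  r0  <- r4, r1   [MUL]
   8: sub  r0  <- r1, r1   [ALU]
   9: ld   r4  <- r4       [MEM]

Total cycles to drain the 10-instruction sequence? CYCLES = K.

t=0 i0&i1:st/add ; dual
t=1 i2&i3:and/or ; dual
t=2 i4&i5:blt/ld ; dual
t=3 i6:beq ; no-port BR/MUL
t=4 i7:mul ; WAW r0
t=5 i8&i9:sub/ld ; dual

CYCLES = 6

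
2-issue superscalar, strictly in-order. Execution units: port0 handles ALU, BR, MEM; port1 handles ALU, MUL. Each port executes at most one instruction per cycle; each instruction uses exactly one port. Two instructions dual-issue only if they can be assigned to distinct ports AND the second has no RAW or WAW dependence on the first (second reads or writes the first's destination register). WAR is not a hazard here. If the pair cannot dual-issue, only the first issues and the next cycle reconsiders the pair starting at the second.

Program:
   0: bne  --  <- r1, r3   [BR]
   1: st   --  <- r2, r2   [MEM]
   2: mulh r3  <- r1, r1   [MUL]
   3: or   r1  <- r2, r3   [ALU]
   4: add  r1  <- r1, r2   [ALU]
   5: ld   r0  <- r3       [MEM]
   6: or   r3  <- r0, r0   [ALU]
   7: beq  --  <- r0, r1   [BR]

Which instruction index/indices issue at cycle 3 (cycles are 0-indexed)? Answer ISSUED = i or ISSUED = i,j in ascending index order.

t=0 i0:bne.BR ; no-port BR/MEM
t=1 i1&i2:st.MEM/mulh.MUL ; dual
t=2 i3:or.ALU ; RAW+WAW r1
t=3 i4&i5:add.ALU/ld.MEM ; dual
t=4 i6&i7:or.ALU/beq.BR ; dual

ISSUED = 4,5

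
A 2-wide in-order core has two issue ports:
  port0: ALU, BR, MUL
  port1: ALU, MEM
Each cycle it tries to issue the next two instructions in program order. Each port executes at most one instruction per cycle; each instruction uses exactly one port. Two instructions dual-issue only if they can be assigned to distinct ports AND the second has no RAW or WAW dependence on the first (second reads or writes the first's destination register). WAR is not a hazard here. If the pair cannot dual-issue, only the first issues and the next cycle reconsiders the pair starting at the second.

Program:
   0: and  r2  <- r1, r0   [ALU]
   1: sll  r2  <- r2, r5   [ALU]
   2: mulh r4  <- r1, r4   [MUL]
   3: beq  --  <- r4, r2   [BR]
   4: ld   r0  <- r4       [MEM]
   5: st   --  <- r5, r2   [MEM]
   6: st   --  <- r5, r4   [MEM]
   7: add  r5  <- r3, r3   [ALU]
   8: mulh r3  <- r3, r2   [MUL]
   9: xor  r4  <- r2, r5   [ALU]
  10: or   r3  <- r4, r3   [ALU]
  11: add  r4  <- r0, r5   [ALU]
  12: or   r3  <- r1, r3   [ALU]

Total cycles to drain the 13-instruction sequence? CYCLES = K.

CYCLES = 8

[0] i0  and.ALU  -- RAW+WAW r2
[1] i1,i2  sll.ALU mulh.MUL  -- pair
[2] i3,i4  beq.BR ld.MEM  -- pair
[3] i5  st.MEM  -- no-port MEM/MEM
[4] i6,i7  st.MEM add.ALU  -- pair
[5] i8,i9  mulh.MUL xor.ALU  -- pair
[6] i10,i11  or.ALU add.ALU  -- pair
[7] i12  or.ALU  -- tail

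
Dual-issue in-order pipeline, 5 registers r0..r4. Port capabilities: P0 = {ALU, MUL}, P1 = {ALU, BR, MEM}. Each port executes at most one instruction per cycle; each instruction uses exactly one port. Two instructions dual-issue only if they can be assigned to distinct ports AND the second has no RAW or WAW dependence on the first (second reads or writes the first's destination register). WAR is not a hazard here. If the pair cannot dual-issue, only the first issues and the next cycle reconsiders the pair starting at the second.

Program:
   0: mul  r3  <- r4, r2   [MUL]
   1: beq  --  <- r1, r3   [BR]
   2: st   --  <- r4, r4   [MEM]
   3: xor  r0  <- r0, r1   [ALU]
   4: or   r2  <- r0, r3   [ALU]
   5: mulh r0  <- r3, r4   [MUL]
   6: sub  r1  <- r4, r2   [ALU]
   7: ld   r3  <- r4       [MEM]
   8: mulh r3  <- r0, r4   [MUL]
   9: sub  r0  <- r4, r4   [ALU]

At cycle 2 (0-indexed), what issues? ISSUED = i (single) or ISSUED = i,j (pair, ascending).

[0] i0  mul  -- RAW r3
[1] i1  beq  -- no-port BR/MEM
[2] i2+i3  st+xor  -- 2-wide
[3] i4+i5  or+mulh  -- 2-wide
[4] i6+i7  sub+ld  -- 2-wide
[5] i8+i9  mulh+sub  -- 2-wide

ISSUED = 2,3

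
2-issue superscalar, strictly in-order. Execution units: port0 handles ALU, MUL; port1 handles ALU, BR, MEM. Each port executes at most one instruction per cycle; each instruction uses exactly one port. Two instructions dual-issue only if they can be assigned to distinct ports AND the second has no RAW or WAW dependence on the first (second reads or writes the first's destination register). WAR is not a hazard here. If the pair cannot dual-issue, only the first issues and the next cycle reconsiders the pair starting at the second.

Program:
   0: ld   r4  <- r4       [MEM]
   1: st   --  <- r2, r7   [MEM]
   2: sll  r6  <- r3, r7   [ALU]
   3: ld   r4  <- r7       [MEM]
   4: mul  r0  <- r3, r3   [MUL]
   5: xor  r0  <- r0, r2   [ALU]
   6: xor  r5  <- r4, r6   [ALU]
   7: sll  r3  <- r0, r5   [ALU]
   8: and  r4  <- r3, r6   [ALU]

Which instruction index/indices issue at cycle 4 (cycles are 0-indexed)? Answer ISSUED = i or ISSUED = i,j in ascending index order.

ISSUED = 7

0. ld @i0  | no-port MEM/MEM
1. st+sll @i1&i2  | dual
2. ld+mul @i3&i4  | dual
3. xor+xor @i5&i6  | dual
4. sll @i7  | RAW r3
5. and @i8  | tail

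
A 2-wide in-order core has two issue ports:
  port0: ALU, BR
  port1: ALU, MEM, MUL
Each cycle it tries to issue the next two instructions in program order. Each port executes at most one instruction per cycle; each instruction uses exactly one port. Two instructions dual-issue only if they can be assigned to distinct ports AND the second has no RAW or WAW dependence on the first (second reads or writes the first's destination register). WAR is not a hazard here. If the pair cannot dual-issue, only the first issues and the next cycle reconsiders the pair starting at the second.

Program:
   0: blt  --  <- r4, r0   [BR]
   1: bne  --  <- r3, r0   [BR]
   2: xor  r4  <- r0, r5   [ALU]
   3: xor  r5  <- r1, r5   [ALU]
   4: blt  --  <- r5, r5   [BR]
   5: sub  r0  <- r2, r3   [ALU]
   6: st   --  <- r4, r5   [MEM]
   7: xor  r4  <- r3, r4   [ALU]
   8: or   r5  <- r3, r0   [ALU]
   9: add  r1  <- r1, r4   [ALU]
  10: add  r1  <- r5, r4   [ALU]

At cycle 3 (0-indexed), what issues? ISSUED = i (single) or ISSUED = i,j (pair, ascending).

ISSUED = 4,5

  cy0 -> i0 (blt) no-port BR/BR
  cy1 -> i1,i2 (bne/xor) 2-wide
  cy2 -> i3 (xor) RAW r5
  cy3 -> i4,i5 (blt/sub) 2-wide
  cy4 -> i6,i7 (st/xor) 2-wide
  cy5 -> i8,i9 (or/add) 2-wide
  cy6 -> i10 (add) tail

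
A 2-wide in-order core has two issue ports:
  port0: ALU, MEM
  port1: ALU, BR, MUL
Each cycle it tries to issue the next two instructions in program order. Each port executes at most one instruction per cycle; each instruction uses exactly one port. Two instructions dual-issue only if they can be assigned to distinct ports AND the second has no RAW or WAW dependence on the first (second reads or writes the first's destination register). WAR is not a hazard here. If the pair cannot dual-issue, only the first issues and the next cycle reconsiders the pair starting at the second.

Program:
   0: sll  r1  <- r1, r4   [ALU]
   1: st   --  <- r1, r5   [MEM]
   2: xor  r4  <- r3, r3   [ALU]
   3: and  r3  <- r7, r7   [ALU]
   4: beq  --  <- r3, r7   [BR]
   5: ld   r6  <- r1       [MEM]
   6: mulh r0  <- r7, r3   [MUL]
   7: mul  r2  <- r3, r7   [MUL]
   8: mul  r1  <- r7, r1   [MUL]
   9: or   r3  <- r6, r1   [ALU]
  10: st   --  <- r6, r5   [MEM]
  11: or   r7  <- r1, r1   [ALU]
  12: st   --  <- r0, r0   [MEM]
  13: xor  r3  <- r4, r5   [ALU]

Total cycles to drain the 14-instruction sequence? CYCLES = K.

CYCLES = 10

t=0 i0:sll ; RAW r1
t=1 i1+i2:st xor ; pair
t=2 i3:and ; RAW r3
t=3 i4+i5:beq ld ; pair
t=4 i6:mulh ; no-port MUL/MUL
t=5 i7:mul ; no-port MUL/MUL
t=6 i8:mul ; RAW r1
t=7 i9+i10:or st ; pair
t=8 i11+i12:or st ; pair
t=9 i13:xor ; tail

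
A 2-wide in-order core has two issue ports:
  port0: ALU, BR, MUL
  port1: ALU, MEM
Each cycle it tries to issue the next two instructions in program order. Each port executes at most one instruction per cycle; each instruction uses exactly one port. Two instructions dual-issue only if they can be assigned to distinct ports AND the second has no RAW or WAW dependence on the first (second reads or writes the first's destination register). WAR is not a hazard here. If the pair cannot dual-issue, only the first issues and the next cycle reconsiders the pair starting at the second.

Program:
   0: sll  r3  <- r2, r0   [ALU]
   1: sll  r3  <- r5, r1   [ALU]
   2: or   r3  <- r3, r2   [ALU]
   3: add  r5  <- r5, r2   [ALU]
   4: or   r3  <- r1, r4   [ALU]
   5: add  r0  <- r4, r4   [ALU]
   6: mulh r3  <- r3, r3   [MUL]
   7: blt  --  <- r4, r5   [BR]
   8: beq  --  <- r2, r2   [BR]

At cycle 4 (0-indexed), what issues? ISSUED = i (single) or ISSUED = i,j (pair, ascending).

ISSUED = 6

0. sll @i0  | WAW r3
1. sll @i1  | RAW+WAW r3
2. or add @i2/i3  | pair
3. or add @i4/i5  | pair
4. mulh @i6  | no-port MUL/BR
5. blt @i7  | no-port BR/BR
6. beq @i8  | tail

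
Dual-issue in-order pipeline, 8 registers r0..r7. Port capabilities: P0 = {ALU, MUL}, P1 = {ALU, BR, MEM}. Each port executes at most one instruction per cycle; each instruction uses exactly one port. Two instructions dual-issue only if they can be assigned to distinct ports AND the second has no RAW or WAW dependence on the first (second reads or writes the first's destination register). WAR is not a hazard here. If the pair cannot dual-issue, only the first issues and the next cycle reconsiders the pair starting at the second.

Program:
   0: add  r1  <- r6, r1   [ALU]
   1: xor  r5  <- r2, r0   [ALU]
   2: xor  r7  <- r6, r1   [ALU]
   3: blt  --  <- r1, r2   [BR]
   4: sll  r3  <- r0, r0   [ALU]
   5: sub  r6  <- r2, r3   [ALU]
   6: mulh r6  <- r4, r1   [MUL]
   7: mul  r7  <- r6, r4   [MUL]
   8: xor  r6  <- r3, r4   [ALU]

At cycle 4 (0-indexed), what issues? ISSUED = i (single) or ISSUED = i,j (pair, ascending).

#0 head=0: add.ALU;xor.ALU i0/i1 2-wide
#1 head=2: xor.ALU;blt.BR i2/i3 2-wide
#2 head=4: sll.ALU i4 RAW r3
#3 head=5: sub.ALU i5 WAW r6
#4 head=6: mulh.MUL i6 no-port MUL/MUL
#5 head=7: mul.MUL;xor.ALU i7/i8 2-wide

ISSUED = 6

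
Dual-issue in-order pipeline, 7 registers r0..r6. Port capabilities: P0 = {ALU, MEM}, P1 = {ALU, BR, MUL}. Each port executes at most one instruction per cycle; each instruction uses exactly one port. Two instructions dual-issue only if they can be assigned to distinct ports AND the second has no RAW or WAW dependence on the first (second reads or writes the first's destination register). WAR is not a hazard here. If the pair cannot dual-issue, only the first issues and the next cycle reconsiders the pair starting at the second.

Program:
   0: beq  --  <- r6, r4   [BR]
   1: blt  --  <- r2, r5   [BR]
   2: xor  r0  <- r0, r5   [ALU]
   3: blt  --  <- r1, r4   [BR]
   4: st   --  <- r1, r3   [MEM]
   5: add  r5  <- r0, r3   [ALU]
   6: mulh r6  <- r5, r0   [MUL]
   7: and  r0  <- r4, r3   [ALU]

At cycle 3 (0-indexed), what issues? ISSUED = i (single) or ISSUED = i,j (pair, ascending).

ISSUED = 5

[0] i0  beq.BR  -- no-port BR/BR
[1] i1+i2  blt.BR xor.ALU  -- 2-wide
[2] i3+i4  blt.BR st.MEM  -- 2-wide
[3] i5  add.ALU  -- RAW r5
[4] i6+i7  mulh.MUL and.ALU  -- 2-wide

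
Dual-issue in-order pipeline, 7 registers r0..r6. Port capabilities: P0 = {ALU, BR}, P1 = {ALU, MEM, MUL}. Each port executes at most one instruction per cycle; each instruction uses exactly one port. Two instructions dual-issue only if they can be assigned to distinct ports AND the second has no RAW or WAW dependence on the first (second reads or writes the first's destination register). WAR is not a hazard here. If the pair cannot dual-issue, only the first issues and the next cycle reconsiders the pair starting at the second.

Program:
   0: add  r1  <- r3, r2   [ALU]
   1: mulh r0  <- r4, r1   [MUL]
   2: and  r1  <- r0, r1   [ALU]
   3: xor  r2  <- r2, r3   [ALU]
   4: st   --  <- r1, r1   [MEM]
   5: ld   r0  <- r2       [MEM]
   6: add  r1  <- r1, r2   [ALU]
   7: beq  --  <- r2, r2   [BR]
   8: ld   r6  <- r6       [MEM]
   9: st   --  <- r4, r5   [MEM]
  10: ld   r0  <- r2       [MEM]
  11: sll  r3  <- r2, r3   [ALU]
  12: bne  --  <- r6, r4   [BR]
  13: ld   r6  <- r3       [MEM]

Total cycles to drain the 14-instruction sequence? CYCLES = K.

0. add.ALU @i0  | RAW r1
1. mulh.MUL @i1  | RAW r0
2. and.ALU/xor.ALU @i2,i3  | 2-wide
3. st.MEM @i4  | no-port MEM/MEM
4. ld.MEM/add.ALU @i5,i6  | 2-wide
5. beq.BR/ld.MEM @i7,i8  | 2-wide
6. st.MEM @i9  | no-port MEM/MEM
7. ld.MEM/sll.ALU @i10,i11  | 2-wide
8. bne.BR/ld.MEM @i12,i13  | 2-wide

CYCLES = 9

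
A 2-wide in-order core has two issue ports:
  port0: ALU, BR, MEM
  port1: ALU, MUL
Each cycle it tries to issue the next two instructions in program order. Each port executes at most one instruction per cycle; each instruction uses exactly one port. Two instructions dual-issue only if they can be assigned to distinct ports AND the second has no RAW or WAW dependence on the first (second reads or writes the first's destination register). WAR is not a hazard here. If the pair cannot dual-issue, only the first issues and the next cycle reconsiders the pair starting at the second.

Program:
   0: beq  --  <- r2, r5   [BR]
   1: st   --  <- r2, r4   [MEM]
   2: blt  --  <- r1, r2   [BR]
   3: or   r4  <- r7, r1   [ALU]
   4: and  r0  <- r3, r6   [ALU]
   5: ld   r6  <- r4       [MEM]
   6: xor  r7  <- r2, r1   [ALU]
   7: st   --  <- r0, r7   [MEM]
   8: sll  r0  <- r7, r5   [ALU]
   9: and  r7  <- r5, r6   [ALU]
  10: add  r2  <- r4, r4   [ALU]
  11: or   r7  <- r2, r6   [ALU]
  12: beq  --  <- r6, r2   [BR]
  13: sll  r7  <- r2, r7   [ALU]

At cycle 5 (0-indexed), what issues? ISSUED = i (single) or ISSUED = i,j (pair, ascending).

ISSUED = 7,8

#0 head=0: beq.BR i0 no-port BR/MEM
#1 head=1: st.MEM i1 no-port MEM/BR
#2 head=2: blt.BR;or.ALU i2+i3 dual
#3 head=4: and.ALU;ld.MEM i4+i5 dual
#4 head=6: xor.ALU i6 RAW r7
#5 head=7: st.MEM;sll.ALU i7+i8 dual
#6 head=9: and.ALU;add.ALU i9+i10 dual
#7 head=11: or.ALU;beq.BR i11+i12 dual
#8 head=13: sll.ALU i13 tail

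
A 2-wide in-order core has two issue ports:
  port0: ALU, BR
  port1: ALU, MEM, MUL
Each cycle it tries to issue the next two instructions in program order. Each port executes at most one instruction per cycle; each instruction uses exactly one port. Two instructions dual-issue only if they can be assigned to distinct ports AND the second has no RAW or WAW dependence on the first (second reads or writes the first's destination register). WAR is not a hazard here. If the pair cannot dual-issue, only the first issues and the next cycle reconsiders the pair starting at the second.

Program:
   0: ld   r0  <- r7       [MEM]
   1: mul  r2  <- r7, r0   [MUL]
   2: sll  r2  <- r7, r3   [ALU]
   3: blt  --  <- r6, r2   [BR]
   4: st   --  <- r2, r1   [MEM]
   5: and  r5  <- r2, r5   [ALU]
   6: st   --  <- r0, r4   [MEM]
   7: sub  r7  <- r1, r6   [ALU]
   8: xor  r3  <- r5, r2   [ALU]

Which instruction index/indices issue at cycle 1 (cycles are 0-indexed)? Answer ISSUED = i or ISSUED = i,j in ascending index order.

0. ld.MEM @i0  | no-port MEM/MUL
1. mul.MUL @i1  | WAW r2
2. sll.ALU @i2  | RAW r2
3. blt.BR/st.MEM @i3+i4  | pair
4. and.ALU/st.MEM @i5+i6  | pair
5. sub.ALU/xor.ALU @i7+i8  | pair

ISSUED = 1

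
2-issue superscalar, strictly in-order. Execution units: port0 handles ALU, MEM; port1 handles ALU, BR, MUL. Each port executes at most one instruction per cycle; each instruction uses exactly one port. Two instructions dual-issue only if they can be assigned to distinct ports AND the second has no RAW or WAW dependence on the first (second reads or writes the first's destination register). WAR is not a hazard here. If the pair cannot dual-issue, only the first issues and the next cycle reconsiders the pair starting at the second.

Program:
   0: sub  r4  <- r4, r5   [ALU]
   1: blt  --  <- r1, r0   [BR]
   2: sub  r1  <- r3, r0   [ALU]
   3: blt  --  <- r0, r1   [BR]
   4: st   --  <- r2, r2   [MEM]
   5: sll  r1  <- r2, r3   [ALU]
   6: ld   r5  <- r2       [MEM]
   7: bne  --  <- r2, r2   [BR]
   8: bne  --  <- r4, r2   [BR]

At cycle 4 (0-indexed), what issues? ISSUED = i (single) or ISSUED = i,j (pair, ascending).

ISSUED = 7

[0] i0/i1  sub.ALU+blt.BR  -- pair
[1] i2  sub.ALU  -- RAW r1
[2] i3/i4  blt.BR+st.MEM  -- pair
[3] i5/i6  sll.ALU+ld.MEM  -- pair
[4] i7  bne.BR  -- no-port BR/BR
[5] i8  bne.BR  -- tail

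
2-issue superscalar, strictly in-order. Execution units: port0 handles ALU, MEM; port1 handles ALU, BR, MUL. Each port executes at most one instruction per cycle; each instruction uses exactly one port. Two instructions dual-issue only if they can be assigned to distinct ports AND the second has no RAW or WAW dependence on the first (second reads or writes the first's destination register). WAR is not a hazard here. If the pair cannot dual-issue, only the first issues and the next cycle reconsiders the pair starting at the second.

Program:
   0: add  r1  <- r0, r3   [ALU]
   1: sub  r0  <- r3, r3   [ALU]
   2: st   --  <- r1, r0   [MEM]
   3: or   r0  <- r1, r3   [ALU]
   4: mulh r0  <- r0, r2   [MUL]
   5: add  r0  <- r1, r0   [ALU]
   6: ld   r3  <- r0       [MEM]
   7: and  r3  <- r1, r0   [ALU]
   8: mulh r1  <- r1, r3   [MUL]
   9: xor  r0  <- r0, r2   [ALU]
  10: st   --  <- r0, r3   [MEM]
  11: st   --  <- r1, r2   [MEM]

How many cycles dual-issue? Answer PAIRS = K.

PAIRS = 3

[0] i0/i1  add+sub  -- dual
[1] i2/i3  st+or  -- dual
[2] i4  mulh  -- RAW+WAW r0
[3] i5  add  -- RAW r0
[4] i6  ld  -- WAW r3
[5] i7  and  -- RAW r3
[6] i8/i9  mulh+xor  -- dual
[7] i10  st  -- no-port MEM/MEM
[8] i11  st  -- tail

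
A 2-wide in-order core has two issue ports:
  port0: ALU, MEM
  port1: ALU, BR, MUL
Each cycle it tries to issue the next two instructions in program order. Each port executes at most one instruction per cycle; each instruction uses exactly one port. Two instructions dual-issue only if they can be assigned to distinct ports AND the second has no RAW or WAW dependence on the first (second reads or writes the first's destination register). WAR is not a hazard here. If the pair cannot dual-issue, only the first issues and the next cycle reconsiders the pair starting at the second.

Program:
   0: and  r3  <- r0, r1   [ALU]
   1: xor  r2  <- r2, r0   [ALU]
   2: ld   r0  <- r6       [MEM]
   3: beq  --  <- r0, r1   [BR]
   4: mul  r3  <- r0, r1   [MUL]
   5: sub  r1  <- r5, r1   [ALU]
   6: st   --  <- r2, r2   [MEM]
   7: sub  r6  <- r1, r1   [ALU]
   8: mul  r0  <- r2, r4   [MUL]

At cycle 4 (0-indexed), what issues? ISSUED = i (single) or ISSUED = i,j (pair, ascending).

c0: i0+i1 and/xor  dual
c1: i2 ld  RAW r0
c2: i3 beq  no-port BR/MUL
c3: i4+i5 mul/sub  dual
c4: i6+i7 st/sub  dual
c5: i8 mul  tail

ISSUED = 6,7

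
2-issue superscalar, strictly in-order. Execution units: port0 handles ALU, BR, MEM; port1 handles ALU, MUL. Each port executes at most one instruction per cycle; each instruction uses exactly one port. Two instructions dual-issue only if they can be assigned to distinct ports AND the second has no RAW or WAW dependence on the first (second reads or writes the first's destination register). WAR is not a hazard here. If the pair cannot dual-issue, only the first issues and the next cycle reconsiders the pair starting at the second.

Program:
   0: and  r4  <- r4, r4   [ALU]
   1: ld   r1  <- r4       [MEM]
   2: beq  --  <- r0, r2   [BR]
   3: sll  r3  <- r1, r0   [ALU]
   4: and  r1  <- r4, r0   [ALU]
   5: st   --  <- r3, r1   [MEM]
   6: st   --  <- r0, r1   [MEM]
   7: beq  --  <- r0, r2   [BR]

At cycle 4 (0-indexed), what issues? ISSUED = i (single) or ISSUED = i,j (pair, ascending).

ISSUED = 5

t=0 i0:and ; RAW r4
t=1 i1:ld ; no-port MEM/BR
t=2 i2+i3:beq+sll ; dual
t=3 i4:and ; RAW r1
t=4 i5:st ; no-port MEM/MEM
t=5 i6:st ; no-port MEM/BR
t=6 i7:beq ; tail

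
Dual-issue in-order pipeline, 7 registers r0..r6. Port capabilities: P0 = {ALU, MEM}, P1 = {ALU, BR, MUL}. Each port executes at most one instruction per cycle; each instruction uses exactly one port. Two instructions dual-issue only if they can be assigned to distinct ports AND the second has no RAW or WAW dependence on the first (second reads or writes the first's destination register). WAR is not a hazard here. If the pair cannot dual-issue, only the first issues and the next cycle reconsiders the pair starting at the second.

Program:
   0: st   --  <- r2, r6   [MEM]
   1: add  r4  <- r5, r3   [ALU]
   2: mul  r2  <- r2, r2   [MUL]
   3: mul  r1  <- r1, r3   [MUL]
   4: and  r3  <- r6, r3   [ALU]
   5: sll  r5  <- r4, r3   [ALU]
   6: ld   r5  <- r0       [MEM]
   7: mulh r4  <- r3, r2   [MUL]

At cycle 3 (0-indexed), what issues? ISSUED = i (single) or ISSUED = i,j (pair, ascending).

ISSUED = 5

  cy0 -> i0+i1 (st;add) dual
  cy1 -> i2 (mul) no-port MUL/MUL
  cy2 -> i3+i4 (mul;and) dual
  cy3 -> i5 (sll) WAW r5
  cy4 -> i6+i7 (ld;mulh) dual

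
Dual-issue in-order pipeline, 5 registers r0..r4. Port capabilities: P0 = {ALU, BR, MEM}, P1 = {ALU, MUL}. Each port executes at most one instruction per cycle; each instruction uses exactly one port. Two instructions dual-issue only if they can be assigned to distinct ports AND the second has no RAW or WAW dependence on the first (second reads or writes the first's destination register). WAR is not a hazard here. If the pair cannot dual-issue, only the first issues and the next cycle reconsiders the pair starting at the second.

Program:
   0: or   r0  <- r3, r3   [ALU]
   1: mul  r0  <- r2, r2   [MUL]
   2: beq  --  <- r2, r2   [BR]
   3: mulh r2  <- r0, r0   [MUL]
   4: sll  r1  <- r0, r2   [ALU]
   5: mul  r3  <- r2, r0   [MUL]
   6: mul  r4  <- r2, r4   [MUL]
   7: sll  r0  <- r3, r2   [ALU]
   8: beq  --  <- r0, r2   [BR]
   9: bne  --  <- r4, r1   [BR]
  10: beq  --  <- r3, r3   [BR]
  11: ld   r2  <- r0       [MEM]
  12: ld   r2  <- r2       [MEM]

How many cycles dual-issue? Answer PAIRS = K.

t=0 i0:or.ALU ; WAW r0
t=1 i1+i2:mul.MUL+beq.BR ; dual
t=2 i3:mulh.MUL ; RAW r2
t=3 i4+i5:sll.ALU+mul.MUL ; dual
t=4 i6+i7:mul.MUL+sll.ALU ; dual
t=5 i8:beq.BR ; no-port BR/BR
t=6 i9:bne.BR ; no-port BR/BR
t=7 i10:beq.BR ; no-port BR/MEM
t=8 i11:ld.MEM ; no-port MEM/MEM
t=9 i12:ld.MEM ; tail

PAIRS = 3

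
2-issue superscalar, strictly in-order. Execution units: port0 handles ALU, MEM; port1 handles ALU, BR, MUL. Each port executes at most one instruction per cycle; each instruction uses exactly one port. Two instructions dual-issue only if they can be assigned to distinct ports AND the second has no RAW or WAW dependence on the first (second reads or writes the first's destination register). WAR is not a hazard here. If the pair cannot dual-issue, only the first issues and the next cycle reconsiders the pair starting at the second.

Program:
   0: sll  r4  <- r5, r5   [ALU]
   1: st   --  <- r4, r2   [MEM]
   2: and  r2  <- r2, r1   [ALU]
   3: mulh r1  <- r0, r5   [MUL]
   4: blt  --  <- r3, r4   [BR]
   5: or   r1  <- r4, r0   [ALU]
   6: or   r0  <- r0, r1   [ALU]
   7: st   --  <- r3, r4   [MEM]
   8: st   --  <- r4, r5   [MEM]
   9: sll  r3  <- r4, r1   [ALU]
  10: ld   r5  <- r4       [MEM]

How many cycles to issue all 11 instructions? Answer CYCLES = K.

t=0 i0:sll.ALU ; RAW r4
t=1 i1/i2:st.MEM/and.ALU ; pair
t=2 i3:mulh.MUL ; no-port MUL/BR
t=3 i4/i5:blt.BR/or.ALU ; pair
t=4 i6/i7:or.ALU/st.MEM ; pair
t=5 i8/i9:st.MEM/sll.ALU ; pair
t=6 i10:ld.MEM ; tail

CYCLES = 7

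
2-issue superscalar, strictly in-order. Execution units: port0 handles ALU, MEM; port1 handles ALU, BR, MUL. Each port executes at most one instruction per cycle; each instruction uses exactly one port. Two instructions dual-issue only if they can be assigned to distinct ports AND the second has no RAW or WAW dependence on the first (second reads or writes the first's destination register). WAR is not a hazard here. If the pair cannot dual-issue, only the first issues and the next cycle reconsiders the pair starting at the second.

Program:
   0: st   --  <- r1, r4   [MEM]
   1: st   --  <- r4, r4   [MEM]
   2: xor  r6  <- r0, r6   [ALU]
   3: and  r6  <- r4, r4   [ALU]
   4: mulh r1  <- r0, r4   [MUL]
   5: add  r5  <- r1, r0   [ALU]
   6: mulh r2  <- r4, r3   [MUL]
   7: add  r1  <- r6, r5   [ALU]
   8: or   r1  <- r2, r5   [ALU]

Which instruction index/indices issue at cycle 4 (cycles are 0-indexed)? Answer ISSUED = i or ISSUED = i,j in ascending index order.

ISSUED = 7

#0 head=0: st i0 no-port MEM/MEM
#1 head=1: st/xor i1&i2 2-wide
#2 head=3: and/mulh i3&i4 2-wide
#3 head=5: add/mulh i5&i6 2-wide
#4 head=7: add i7 WAW r1
#5 head=8: or i8 tail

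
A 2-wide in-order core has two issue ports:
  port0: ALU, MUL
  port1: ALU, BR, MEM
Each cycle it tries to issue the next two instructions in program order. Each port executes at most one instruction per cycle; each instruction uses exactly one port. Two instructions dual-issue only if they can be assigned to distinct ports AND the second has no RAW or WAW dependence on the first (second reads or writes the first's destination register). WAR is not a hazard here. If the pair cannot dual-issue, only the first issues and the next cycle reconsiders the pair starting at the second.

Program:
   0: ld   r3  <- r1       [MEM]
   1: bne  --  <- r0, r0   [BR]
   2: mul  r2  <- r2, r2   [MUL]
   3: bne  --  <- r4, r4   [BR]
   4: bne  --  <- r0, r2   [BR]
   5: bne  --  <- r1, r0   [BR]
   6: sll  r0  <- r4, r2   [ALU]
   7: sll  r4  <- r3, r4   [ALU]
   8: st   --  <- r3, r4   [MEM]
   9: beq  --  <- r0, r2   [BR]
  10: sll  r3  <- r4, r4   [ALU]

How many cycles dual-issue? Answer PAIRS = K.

PAIRS = 3

#0 head=0: ld.MEM i0 no-port MEM/BR
#1 head=1: bne.BR mul.MUL i1,i2 dual
#2 head=3: bne.BR i3 no-port BR/BR
#3 head=4: bne.BR i4 no-port BR/BR
#4 head=5: bne.BR sll.ALU i5,i6 dual
#5 head=7: sll.ALU i7 RAW r4
#6 head=8: st.MEM i8 no-port MEM/BR
#7 head=9: beq.BR sll.ALU i9,i10 dual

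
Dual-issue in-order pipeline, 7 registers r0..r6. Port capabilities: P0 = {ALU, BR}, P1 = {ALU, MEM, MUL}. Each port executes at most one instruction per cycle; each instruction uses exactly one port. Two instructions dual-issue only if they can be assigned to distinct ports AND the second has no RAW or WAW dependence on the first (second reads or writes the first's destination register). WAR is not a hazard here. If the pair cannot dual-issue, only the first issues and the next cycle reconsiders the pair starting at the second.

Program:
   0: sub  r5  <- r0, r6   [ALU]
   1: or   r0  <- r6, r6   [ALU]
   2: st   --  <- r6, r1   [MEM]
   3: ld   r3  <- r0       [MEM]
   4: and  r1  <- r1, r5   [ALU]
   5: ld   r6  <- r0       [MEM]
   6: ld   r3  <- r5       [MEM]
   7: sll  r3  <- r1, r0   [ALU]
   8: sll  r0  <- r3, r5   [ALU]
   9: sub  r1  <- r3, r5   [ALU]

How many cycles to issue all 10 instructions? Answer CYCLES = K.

CYCLES = 7

0. sub or @i0,i1  | pair
1. st @i2  | no-port MEM/MEM
2. ld and @i3,i4  | pair
3. ld @i5  | no-port MEM/MEM
4. ld @i6  | WAW r3
5. sll @i7  | RAW r3
6. sll sub @i8,i9  | pair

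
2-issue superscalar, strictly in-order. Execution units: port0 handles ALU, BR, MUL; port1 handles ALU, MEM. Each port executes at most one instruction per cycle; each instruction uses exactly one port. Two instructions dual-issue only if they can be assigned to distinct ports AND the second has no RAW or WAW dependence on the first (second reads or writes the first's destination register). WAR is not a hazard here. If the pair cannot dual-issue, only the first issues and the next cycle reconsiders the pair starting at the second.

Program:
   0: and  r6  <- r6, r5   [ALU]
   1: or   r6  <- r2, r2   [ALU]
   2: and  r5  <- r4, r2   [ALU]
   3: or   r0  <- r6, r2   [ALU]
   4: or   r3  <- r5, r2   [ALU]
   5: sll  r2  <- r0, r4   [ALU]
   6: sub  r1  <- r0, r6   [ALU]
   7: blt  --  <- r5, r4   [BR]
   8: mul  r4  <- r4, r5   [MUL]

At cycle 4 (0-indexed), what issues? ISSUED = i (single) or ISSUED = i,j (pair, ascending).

t=0 i0:and.ALU ; WAW r6
t=1 i1,i2:or.ALU and.ALU ; pair
t=2 i3,i4:or.ALU or.ALU ; pair
t=3 i5,i6:sll.ALU sub.ALU ; pair
t=4 i7:blt.BR ; no-port BR/MUL
t=5 i8:mul.MUL ; tail

ISSUED = 7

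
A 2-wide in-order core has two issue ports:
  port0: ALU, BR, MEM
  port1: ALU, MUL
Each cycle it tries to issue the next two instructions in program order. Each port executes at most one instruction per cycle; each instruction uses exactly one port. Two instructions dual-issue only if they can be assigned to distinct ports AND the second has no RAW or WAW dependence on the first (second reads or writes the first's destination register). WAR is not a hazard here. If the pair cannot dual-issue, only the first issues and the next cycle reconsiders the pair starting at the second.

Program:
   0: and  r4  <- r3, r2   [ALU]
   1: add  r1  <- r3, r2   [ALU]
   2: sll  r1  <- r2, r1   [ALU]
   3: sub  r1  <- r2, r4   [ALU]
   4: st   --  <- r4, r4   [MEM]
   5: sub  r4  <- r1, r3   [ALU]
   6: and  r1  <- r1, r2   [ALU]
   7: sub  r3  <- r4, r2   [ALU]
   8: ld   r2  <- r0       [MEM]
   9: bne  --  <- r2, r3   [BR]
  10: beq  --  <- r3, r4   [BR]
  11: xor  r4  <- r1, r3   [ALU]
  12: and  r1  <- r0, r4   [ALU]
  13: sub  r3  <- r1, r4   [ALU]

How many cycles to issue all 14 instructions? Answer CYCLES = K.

CYCLES = 9

[0] i0+i1  and.ALU add.ALU  -- 2-wide
[1] i2  sll.ALU  -- WAW r1
[2] i3+i4  sub.ALU st.MEM  -- 2-wide
[3] i5+i6  sub.ALU and.ALU  -- 2-wide
[4] i7+i8  sub.ALU ld.MEM  -- 2-wide
[5] i9  bne.BR  -- no-port BR/BR
[6] i10+i11  beq.BR xor.ALU  -- 2-wide
[7] i12  and.ALU  -- RAW r1
[8] i13  sub.ALU  -- tail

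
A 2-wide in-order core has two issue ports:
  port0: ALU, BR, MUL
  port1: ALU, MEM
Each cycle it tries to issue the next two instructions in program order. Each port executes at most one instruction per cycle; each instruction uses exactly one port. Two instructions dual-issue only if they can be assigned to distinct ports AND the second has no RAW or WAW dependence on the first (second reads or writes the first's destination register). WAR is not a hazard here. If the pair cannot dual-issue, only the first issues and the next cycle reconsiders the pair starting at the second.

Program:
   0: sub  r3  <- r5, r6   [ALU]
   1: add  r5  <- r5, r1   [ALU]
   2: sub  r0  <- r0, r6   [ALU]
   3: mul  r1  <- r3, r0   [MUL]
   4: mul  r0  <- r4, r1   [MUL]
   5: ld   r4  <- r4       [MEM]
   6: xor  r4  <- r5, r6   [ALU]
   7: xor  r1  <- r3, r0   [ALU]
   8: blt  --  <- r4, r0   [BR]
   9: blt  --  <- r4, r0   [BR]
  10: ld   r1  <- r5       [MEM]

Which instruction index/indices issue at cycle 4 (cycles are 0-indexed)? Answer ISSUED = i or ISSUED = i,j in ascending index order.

  cy0 -> i0,i1 (sub.ALU add.ALU) pair
  cy1 -> i2 (sub.ALU) RAW r0
  cy2 -> i3 (mul.MUL) no-port MUL/MUL
  cy3 -> i4,i5 (mul.MUL ld.MEM) pair
  cy4 -> i6,i7 (xor.ALU xor.ALU) pair
  cy5 -> i8 (blt.BR) no-port BR/BR
  cy6 -> i9,i10 (blt.BR ld.MEM) pair

ISSUED = 6,7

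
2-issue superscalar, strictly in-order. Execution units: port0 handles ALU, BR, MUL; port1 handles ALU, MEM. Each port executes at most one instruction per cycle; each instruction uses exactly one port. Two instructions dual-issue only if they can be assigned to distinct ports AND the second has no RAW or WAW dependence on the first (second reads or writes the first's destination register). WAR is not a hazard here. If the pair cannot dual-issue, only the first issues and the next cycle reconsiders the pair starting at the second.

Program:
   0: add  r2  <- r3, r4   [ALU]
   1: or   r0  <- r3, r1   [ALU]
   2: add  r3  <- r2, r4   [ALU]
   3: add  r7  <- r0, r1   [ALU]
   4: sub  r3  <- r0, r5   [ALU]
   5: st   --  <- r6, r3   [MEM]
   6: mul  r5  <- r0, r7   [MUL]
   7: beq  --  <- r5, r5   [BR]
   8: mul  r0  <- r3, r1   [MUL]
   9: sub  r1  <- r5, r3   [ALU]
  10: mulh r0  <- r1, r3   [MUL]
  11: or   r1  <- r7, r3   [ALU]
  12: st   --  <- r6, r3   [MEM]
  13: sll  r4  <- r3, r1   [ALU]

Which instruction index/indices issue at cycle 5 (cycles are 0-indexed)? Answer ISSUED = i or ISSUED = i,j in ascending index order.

0. add.ALU;or.ALU @i0/i1  | dual
1. add.ALU;add.ALU @i2/i3  | dual
2. sub.ALU @i4  | RAW r3
3. st.MEM;mul.MUL @i5/i6  | dual
4. beq.BR @i7  | no-port BR/MUL
5. mul.MUL;sub.ALU @i8/i9  | dual
6. mulh.MUL;or.ALU @i10/i11  | dual
7. st.MEM;sll.ALU @i12/i13  | dual

ISSUED = 8,9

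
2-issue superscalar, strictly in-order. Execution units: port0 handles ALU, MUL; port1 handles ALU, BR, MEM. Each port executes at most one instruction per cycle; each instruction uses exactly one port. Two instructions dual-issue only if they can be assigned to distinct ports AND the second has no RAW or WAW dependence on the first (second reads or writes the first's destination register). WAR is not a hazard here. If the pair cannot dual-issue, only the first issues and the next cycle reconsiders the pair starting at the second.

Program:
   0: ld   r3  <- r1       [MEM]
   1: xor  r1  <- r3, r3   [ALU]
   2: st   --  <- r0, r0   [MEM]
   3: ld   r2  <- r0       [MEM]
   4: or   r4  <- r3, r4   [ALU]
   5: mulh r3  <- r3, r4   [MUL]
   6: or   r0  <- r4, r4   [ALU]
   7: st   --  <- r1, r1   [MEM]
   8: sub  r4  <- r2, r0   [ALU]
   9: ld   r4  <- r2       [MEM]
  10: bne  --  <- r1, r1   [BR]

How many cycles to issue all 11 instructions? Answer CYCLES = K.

  cy0 -> i0 (ld.MEM) RAW r3
  cy1 -> i1&i2 (xor.ALU/st.MEM) 2-wide
  cy2 -> i3&i4 (ld.MEM/or.ALU) 2-wide
  cy3 -> i5&i6 (mulh.MUL/or.ALU) 2-wide
  cy4 -> i7&i8 (st.MEM/sub.ALU) 2-wide
  cy5 -> i9 (ld.MEM) no-port MEM/BR
  cy6 -> i10 (bne.BR) tail

CYCLES = 7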